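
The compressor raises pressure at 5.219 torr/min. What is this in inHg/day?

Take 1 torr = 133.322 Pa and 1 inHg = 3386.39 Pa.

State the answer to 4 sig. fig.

295.9 inHg/day

5.219 torr/min × 133.322 Pa/torr ÷ 60 s/min = 11.5968 Pa/s
11.5968 Pa/s ÷ 3386.39 Pa/inHg × 86400 s/day = 295.88 inHg/day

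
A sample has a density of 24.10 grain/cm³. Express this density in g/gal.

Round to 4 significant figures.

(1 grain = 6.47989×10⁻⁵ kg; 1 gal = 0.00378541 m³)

24.10 grain/cm³ × 6.47989×10⁻⁵ kg/grain ÷ 10⁻⁶ m³/cm³ = 1561.65 kg/m³
1561.65 kg/m³ ÷ 0.001 kg/g × 0.00378541 m³/gal = 5911.49 g/gal

5911 g/gal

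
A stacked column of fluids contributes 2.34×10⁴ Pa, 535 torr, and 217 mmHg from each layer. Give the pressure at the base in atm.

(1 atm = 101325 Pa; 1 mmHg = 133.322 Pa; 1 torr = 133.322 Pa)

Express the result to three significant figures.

1.22 atm

2.34×10⁴ Pa (already Pa)
535 torr × 133.322 = 71327.3 Pa
217 mmHg × 133.322 = 28930.9 Pa
Combined: 23400 + 71327.3 + 28930.9 = 123658 Pa
In atm: 123658 / 101325 = 1.22041 atm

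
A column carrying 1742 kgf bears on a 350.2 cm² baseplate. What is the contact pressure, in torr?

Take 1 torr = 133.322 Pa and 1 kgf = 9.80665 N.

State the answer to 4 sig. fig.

1742 kgf × 9.80665 → 17083.2 N
350.2 cm² × 0.0001 → 0.03502 m²
P = F / A = 17083.2 N / 0.03502 m² = 487813 Pa
487813 Pa ÷ (133.322 Pa/torr) = 3658.91 torr

3659 torr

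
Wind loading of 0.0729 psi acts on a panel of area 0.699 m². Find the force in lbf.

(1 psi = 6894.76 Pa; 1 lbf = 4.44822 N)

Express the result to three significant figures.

0.0729 psi × 6894.76 → 502.628 Pa
F = P × A = 502.628 Pa × 0.699 m² = 351.337 N
351.337 N ÷ (4.44822 N/lbf) = 78.9837 lbf

79.0 lbf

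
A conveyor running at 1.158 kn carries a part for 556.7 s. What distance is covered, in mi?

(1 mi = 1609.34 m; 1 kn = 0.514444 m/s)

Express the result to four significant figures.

1.158 kn × 0.514444 → 0.595726 m/s
d = v × t = 0.595726 m/s × 556.7 s = 331.641 m
331.641 m ÷ (1609.34 m/mi) = 0.206073 mi

0.2061 mi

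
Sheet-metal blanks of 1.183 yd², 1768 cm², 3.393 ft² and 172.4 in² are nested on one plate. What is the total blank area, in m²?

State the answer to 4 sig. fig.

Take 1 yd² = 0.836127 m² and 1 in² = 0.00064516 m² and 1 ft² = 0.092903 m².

1.183 yd² × 0.836127 = 0.989138 m²
1768 cm² × 0.0001 = 0.1768 m²
3.393 ft² × 0.092903 = 0.31522 m²
172.4 in² × 0.00064516 = 0.111226 m²
Sum: 0.989138 + 0.1768 + 0.31522 + 0.111226 = 1.59238 m²

1.592 m²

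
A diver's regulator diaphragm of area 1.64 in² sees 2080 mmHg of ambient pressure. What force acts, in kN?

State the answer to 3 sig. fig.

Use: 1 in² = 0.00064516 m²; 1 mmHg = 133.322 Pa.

0.293 kN

2080 mmHg × 133.322 → 277310 Pa
1.64 in² × 0.00064516 → 0.00105806 m²
F = P × A = 277310 Pa × 0.00105806 m² = 293.411 N
293.411 N ÷ (1000 N/kN) = 0.293411 kN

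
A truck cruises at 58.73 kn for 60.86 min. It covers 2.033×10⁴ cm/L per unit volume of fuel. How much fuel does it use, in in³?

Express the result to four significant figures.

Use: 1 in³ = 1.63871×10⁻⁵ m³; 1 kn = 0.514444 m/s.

58.73 kn → 30.2133 m/s
60.86 min → 3651.6 s
d = v × t = 30.2133 × 3651.6 = 110327 m
2.033×10⁴ cm/L → 203300 m/m³
V = d / (distance per unit fuel) = 110327 / 203300 = 0.542681 m³
In in³: 0.542681 / 1.63871×10⁻⁵ = 33116.4 in³

3.312×10⁴ in³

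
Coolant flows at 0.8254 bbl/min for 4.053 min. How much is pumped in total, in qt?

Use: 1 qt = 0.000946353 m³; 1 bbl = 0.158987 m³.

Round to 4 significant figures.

562.0 qt

0.8254 bbl/min → 0.00218713 m³/s
4.053 min → 243.18 s
V = Q × t = 0.00218713 × 243.18 = 0.531866 m³
In qt: 0.531866 / 0.000946353 = 562.016 qt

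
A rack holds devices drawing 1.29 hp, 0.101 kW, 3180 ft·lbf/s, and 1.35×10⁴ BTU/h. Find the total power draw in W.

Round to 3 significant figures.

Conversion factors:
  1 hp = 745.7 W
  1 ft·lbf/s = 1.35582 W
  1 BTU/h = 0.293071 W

1.29 hp × 745.7 = 961.953 W
0.101 kW × 1000 = 101 W
3180 ft·lbf/s × 1.35582 = 4311.51 W
1.35×10⁴ BTU/h × 0.293071 = 3956.46 W
Total: 961.953 + 101 + 4311.51 + 3956.46 = 9330.92 W

9330 W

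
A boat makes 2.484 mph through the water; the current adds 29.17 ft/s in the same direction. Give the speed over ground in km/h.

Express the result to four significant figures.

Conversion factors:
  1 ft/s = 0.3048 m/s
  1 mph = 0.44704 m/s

36.01 km/h

2.484 mph × 0.44704 = 1.11045 m/s
29.17 ft/s × 0.3048 = 8.89102 m/s
Sum: 1.11045 + 8.89102 = 10.0015 m/s
In km/h: 10.0015 / (1/3.6) = 36.0054 km/h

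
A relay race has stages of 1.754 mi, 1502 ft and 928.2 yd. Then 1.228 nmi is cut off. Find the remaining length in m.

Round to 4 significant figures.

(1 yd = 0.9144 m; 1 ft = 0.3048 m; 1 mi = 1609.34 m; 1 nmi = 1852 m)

1.754 mi × 1609.34 → 2822.78 m
1502 ft × 0.3048 → 457.81 m
928.2 yd × 0.9144 → 848.746 m
1.228 nmi × 1852 → 2274.26 m
Net: 2822.78 + 457.81 + 848.746 − 2274.26 = 1855.08 m

1855 m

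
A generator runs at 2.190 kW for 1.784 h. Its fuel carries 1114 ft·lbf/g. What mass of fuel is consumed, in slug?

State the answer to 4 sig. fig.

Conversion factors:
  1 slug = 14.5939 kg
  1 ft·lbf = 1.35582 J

0.6381 slug

2.190 kW → 2190 W
1.784 h → 6422.4 s
E = P × t = 2190 × 6422.4 = 1.40651×10⁷ J
1114 ft·lbf/g → 1.51038×10⁶ J/kg
m = E / e_s = 1.40651×10⁷ / 1.51038×10⁶ = 9.31229 kg
In slug: 9.31229 / 14.5939 = 0.638095 slug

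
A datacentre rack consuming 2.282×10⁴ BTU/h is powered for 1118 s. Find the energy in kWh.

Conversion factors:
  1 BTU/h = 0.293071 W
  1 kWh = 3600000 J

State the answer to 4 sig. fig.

2.282×10⁴ BTU/h × 0.293071 = 6687.88 W
E = P × t = 6687.88 W × 1118 s = 7.47705×10⁶ J
7.47705×10⁶ J ÷ (3600000 J/kWh) = 2.07696 kWh

2.077 kWh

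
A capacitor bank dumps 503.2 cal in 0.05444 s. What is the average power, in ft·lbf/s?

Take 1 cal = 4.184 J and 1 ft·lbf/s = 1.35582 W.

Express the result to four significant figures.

2.852×10⁴ ft·lbf/s

503.2 cal × 4.184 = 2105.39 J
P = E / t = 2105.39 J / 0.05444 s = 38673.6 W
38673.6 W ÷ (1.35582 W/ft·lbf/s) = 28524.1 ft·lbf/s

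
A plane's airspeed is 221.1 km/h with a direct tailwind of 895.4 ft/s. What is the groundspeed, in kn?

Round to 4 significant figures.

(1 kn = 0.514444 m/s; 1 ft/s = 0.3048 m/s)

649.9 kn

221.1 km/h × (1/3.6) → 61.4167 m/s
895.4 ft/s × 0.3048 → 272.918 m/s
Sum: 61.4167 + 272.918 = 334.335 m/s
In kn: 334.335 / 0.514444 = 649.896 kn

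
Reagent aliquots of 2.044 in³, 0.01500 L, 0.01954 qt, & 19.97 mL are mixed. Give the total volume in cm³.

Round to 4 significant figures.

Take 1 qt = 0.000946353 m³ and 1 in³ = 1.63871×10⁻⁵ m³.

2.044 in³ × 1.63871×10⁻⁵ = 3.34952×10⁻⁵ m³
0.01500 L × 0.001 = 1.5×10⁻⁵ m³
0.01954 qt × 0.000946353 = 1.84917×10⁻⁵ m³
19.97 mL × 10⁻⁶ = 1.997×10⁻⁵ m³
Total: 3.34952×10⁻⁵ + 1.5×10⁻⁵ + 1.84917×10⁻⁵ + 1.997×10⁻⁵ = 8.69569×10⁻⁵ m³
In cm³: 8.69569×10⁻⁵ / 10⁻⁶ = 86.9569 cm³

86.96 cm³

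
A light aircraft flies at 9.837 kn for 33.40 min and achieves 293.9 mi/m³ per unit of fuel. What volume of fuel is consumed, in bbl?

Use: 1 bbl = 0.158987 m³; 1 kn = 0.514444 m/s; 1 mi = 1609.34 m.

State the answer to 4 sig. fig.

9.837 kn → 5.06059 m/s
33.40 min → 2004 s
d = v × t = 5.06059 × 2004 = 10141.4 m
293.9 mi/m³ → 472985 m/m³
V = d / (distance per unit fuel) = 10141.4 / 472985 = 0.0214413 m³
In bbl: 0.0214413 / 0.158987 = 0.134862 bbl

0.1349 bbl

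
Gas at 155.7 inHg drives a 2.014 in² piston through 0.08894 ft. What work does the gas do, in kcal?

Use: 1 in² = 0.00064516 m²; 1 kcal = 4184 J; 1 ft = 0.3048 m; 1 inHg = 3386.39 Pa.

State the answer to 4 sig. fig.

0.004439 kcal

155.7 inHg → 527261 Pa
2.014 in² → 0.00129935 m²
F = P × A = 527261 × 0.00129935 = 685.097 N
0.08894 ft → 0.0271089 m
W = F × d = 685.097 × 0.0271089 = 18.5722 J
In kcal: 18.5722 / 4184 = 0.00443886 kcal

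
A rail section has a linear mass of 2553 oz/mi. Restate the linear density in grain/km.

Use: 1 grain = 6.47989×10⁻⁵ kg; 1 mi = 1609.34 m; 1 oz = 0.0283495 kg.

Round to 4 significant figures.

2553 oz/mi × 0.0283495 kg/oz ÷ 1609.34 m/mi = 0.0449726 kg/m
0.0449726 kg/m ÷ 6.47989×10⁻⁵ kg/grain × 1000 m/km = 694033 grain/km

6.940×10⁵ grain/km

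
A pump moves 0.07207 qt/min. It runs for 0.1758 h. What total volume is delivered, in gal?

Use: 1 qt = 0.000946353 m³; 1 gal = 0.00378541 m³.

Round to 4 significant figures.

0.1900 gal

0.07207 qt/min → 1.13673×10⁻⁶ m³/s
0.1758 h → 632.88 s
V = Q × t = 1.13673×10⁻⁶ × 632.88 = 7.19414×10⁻⁴ m³
In gal: 7.19414×10⁻⁴ / 0.00378541 = 0.190049 gal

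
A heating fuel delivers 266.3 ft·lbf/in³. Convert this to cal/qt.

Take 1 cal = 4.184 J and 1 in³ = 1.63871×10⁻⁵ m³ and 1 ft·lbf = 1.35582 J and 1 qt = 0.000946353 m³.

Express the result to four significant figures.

4983 cal/qt

266.3 ft·lbf/in³ × 1.35582 J/ft·lbf ÷ 1.63871×10⁻⁵ m³/in³ = 2.20329×10⁷ J/m³
2.20329×10⁷ J/m³ ÷ 4.184 J/cal × 0.000946353 m³/qt = 4983.48 cal/qt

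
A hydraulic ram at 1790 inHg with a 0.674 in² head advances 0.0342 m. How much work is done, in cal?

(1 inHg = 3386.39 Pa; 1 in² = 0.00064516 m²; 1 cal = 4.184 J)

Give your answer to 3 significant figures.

21.5 cal

1790 inHg → 6.06164×10⁶ Pa
0.674 in² → 4.34838×10⁻⁴ m²
F = P × A = 6.06164×10⁶ × 4.34838×10⁻⁴ = 2635.83 N
W = F × d = 2635.83 × 0.0342 = 90.1454 J
In cal: 90.1454 / 4.184 = 21.5453 cal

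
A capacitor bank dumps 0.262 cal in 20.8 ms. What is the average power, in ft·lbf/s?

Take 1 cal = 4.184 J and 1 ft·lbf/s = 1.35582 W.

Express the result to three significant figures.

0.262 cal × 4.184 = 1.09621 J
20.8 ms × 0.001 = 0.0208 s
P = E / t = 1.09621 J / 0.0208 s = 52.7024 W
52.7024 W ÷ (1.35582 W/ft·lbf/s) = 38.8712 ft·lbf/s

38.9 ft·lbf/s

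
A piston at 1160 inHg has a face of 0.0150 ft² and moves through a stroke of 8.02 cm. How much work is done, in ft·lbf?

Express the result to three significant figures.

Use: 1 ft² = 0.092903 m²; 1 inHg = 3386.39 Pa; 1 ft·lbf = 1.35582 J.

324 ft·lbf

1160 inHg → 3.92821×10⁶ Pa
0.0150 ft² → 0.00139354 m²
F = P × A = 3.92821×10⁶ × 0.00139354 = 5474.12 N
8.02 cm → 0.0802 m
W = F × d = 5474.12 × 0.0802 = 439.024 J
In ft·lbf: 439.024 / 1.35582 = 323.807 ft·lbf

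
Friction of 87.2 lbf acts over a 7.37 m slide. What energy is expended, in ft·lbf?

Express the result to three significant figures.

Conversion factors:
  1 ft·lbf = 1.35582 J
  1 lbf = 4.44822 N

2110 ft·lbf

87.2 lbf × 4.44822 → 387.885 N
W = F × d = 387.885 N × 7.37 m = 2858.71 J
2858.71 J ÷ (1.35582 J/ft·lbf) = 2108.47 ft·lbf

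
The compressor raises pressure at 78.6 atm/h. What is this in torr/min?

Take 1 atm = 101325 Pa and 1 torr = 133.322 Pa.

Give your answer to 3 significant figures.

996 torr/min

78.6 atm/h × 101325 Pa/atm ÷ 3600 s/h = 2212.26 Pa/s
2212.26 Pa/s ÷ 133.322 Pa/torr × 60 s/min = 995.602 torr/min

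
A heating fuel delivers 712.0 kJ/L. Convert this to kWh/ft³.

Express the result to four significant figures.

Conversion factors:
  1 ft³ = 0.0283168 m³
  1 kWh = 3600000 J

5.600 kWh/ft³

712.0 kJ/L × 1000 J/kJ ÷ 0.001 m³/L = 7.12×10⁸ J/m³
7.12×10⁸ J/m³ ÷ 3600000 J/kWh × 0.0283168 m³/ft³ = 5.60043 kWh/ft³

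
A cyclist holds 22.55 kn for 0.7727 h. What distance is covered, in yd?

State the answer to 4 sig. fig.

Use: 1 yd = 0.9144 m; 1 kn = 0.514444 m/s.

22.55 kn × 0.514444 → 11.6007 m/s
0.7727 h × 3600 → 2781.72 s
d = v × t = 11.6007 m/s × 2781.72 s = 32269.9 m
32269.9 m ÷ (0.9144 m/yd) = 35290.8 yd

3.529×10⁴ yd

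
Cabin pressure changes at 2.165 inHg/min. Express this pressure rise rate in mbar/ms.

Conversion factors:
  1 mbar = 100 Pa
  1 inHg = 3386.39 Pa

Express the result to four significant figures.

0.001222 mbar/ms

2.165 inHg/min × 3386.39 Pa/inHg ÷ 60 s/min = 122.192 Pa/s
122.192 Pa/s ÷ 100 Pa/mbar × 0.001 s/ms = 0.00122192 mbar/ms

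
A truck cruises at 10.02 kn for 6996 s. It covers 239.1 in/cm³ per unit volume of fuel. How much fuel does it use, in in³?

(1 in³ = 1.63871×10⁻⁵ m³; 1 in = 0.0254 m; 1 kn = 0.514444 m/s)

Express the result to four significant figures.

10.02 kn → 5.15473 m/s
d = v × t = 5.15473 × 6996 = 36062.5 m
239.1 in/cm³ → 6.07314×10⁶ m/m³
V = d / (distance per unit fuel) = 36062.5 / 6.07314×10⁶ = 0.00593803 m³
In in³: 0.00593803 / 1.63871×10⁻⁵ = 362.36 in³

362.4 in³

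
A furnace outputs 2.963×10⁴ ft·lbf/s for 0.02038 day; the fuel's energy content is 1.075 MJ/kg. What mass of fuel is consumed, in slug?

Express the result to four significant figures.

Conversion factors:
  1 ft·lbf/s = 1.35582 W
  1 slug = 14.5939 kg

2.963×10⁴ ft·lbf/s → 40172.9 W
0.02038 day → 1760.83 s
E = P × t = 40172.9 × 1760.83 = 7.07376×10⁷ J
1.075 MJ/kg → 1.075×10⁶ J/kg
m = E / e_s = 7.07376×10⁷ / 1.075×10⁶ = 65.8024 kg
In slug: 65.8024 / 14.5939 = 4.5089 slug

4.509 slug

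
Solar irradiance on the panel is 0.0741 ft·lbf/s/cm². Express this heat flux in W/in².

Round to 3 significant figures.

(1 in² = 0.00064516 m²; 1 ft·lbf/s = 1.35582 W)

0.648 W/in²

0.0741 ft·lbf/s/cm² × 1.35582 W/ft·lbf/s ÷ 0.0001 m²/cm² = 1004.66 W/m²
1004.66 W/m² × 0.00064516 m²/in² = 0.648166 W/in²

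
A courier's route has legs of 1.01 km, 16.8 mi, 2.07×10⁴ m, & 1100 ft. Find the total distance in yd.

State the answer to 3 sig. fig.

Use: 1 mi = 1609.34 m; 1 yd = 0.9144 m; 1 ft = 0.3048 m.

5.37×10⁴ yd

1.01 km × 1000 → 1010 m
16.8 mi × 1609.34 → 27036.9 m
2.07×10⁴ m (already m)
1100 ft × 0.3048 → 335.28 m
Total: 1010 + 27036.9 + 20700 + 335.28 = 49082.2 m
In yd: 49082.2 / 0.9144 = 53676.9 yd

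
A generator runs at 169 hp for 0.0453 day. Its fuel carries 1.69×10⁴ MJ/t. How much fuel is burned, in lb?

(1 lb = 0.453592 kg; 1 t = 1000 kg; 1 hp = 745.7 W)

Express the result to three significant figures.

169 hp → 126023 W
0.0453 day → 3913.92 s
E = P × t = 126023 × 3913.92 = 4.93244×10⁸ J
1.69×10⁴ MJ/t → 1.69×10⁷ J/kg
m = E / e_s = 4.93244×10⁸ / 1.69×10⁷ = 29.186 kg
In lb: 29.186 / 0.453592 = 64.3442 lb

64.3 lb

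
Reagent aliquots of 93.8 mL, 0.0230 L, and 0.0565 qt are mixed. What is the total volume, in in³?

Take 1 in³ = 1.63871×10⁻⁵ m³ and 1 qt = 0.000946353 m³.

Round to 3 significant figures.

10.4 in³

93.8 mL × 10⁻⁶ → 9.38×10⁻⁵ m³
0.0230 L × 0.001 → 2.3×10⁻⁵ m³
0.0565 qt × 0.000946353 → 5.34689×10⁻⁵ m³
Total: 9.38×10⁻⁵ + 2.3×10⁻⁵ + 5.34689×10⁻⁵ = 1.70269×10⁻⁴ m³
In in³: 1.70269×10⁻⁴ / 1.63871×10⁻⁵ = 10.3904 in³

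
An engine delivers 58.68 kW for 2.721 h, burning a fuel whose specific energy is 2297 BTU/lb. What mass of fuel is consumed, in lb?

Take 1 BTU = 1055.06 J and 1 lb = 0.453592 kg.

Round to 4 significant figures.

58.68 kW → 58680 W
2.721 h → 9795.6 s
E = P × t = 58680 × 9795.6 = 5.74806×10⁸ J
2297 BTU/lb → 5.34285×10⁶ J/kg
m = E / e_s = 5.74806×10⁸ / 5.34285×10⁶ = 107.584 kg
In lb: 107.584 / 0.453592 = 237.182 lb

237.2 lb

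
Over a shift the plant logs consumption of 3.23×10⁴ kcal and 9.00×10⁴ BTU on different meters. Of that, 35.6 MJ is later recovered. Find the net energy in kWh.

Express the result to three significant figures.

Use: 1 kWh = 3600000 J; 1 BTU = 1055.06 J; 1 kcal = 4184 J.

3.23×10⁴ kcal × 4184 → 1.35143×10⁸ J
9.00×10⁴ BTU × 1055.06 → 9.49554×10⁷ J
35.6 MJ × 1000000 → 3.56×10⁷ J
Net: 1.35143×10⁸ + 9.49554×10⁷ − 3.56×10⁷ = 1.94498×10⁸ J
In kWh: 1.94498×10⁸ / 3600000 = 54.0272 kWh

54.0 kWh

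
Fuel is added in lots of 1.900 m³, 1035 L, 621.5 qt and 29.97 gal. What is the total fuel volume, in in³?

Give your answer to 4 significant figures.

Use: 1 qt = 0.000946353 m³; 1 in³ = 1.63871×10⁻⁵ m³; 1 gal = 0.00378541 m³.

1.900 m³ (already m³)
1035 L × 0.001 → 1.035 m³
621.5 qt × 0.000946353 → 0.588158 m³
29.97 gal × 0.00378541 → 0.113449 m³
Combined: 1.9 + 1.035 + 0.588158 + 0.113449 = 3.63661 m³
In in³: 3.63661 / 1.63871×10⁻⁵ = 221919 in³

2.219×10⁵ in³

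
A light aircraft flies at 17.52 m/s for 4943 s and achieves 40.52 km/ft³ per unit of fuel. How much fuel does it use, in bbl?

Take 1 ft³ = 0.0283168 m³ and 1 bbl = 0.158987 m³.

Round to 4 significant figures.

d = v × t = 17.52 × 4943 = 86601.4 m
40.52 km/ft³ → 1.43095×10⁶ m/m³
V = d / (distance per unit fuel) = 86601.4 / 1.43095×10⁶ = 0.0605202 m³
In bbl: 0.0605202 / 0.158987 = 0.380661 bbl

0.3807 bbl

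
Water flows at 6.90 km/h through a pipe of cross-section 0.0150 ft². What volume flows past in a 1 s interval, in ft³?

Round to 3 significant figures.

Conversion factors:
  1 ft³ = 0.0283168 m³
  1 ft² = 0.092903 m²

6.90 km/h × (1/3.6) = 1.91667 m/s
0.0150 ft² × 0.092903 = 0.00139354 m²
V = v × A × t = 1.91667 m/s × 0.00139354 m² × 1 s = 0.00267096 m³
0.00267096 m³ ÷ (0.0283168 m³/ft³) = 0.0943242 ft³

0.0943 ft³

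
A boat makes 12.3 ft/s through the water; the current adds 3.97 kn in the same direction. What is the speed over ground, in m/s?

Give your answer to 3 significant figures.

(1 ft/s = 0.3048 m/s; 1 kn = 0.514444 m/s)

5.79 m/s

12.3 ft/s × 0.3048 → 3.74904 m/s
3.97 kn × 0.514444 → 2.04234 m/s
Combined: 3.74904 + 2.04234 = 5.79138 m/s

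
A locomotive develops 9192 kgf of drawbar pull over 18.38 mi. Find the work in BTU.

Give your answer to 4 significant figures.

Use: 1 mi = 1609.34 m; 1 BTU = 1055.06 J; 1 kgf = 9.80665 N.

2.527×10⁶ BTU

9192 kgf × 9.80665 = 90142.7 N
18.38 mi × 1609.34 = 29579.7 m
W = F × d = 90142.7 N × 29579.7 m = 2.66639×10⁹ J
2.66639×10⁹ J ÷ (1055.06 J/BTU) = 2.52724×10⁶ BTU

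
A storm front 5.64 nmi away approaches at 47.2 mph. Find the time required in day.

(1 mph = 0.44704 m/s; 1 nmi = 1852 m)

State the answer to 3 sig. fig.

5.64 nmi × 1852 = 10445.3 m
47.2 mph × 0.44704 = 21.1003 m/s
t = d / v = 10445.3 m / 21.1003 m/s = 495.031 s
495.031 s ÷ (86400 s/day) = 0.00572953 day

0.00573 day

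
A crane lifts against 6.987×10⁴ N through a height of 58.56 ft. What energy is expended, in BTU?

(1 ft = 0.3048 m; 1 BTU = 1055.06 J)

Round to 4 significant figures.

58.56 ft × 0.3048 = 17.8491 m
W = F × d = 69870 N × 17.8491 m = 1.24712×10⁶ J
1.24712×10⁶ J ÷ (1055.06 J/BTU) = 1182.04 BTU

1182 BTU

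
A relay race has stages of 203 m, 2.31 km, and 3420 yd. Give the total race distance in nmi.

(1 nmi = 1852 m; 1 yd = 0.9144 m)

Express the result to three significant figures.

203 m (already m)
2.31 km × 1000 → 2310 m
3420 yd × 0.9144 → 3127.25 m
Total: 203 + 2310 + 3127.25 = 5640.25 m
In nmi: 5640.25 / 1852 = 3.04549 nmi

3.05 nmi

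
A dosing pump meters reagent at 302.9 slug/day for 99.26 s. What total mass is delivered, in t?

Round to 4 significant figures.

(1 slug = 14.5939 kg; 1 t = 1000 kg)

0.005078 t

302.9 slug/day → 0.0511631 kg/s
m = ṁ × t = 0.0511631 × 99.26 = 5.07845 kg
In t: 5.07845 / 1000 = 0.00507845 t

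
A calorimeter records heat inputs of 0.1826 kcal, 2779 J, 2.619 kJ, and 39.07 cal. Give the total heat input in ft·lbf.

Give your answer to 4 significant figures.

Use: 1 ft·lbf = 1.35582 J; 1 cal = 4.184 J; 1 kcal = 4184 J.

4665 ft·lbf

0.1826 kcal × 4184 = 763.998 J
2779 J (already J)
2.619 kJ × 1000 = 2619 J
39.07 cal × 4.184 = 163.469 J
Combined: 763.998 + 2779 + 2619 + 163.469 = 6325.47 J
In ft·lbf: 6325.47 / 1.35582 = 4665.42 ft·lbf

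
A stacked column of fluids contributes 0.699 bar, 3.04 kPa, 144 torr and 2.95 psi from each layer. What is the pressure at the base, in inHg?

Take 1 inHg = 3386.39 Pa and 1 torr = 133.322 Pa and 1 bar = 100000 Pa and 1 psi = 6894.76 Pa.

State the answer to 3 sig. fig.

33.2 inHg

0.699 bar × 100000 → 69900 Pa
3.04 kPa × 1000 → 3040 Pa
144 torr × 133.322 → 19198.4 Pa
2.95 psi × 6894.76 → 20339.5 Pa
Total: 69900 + 3040 + 19198.4 + 20339.5 = 112478 Pa
In inHg: 112478 / 3386.39 = 33.2147 inHg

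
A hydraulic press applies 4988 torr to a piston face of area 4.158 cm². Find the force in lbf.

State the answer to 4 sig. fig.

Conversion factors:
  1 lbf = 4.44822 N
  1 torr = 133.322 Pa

4988 torr × 133.322 → 665010 Pa
4.158 cm² × 0.0001 → 4.158×10⁻⁴ m²
F = P × A = 665010 Pa × 4.158×10⁻⁴ m² = 276.511 N
276.511 N ÷ (4.44822 N/lbf) = 62.1622 lbf

62.16 lbf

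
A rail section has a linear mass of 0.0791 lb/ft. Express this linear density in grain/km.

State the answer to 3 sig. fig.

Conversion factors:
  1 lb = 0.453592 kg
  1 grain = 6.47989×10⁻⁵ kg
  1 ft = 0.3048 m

1.82×10⁶ grain/km

0.0791 lb/ft × 0.453592 kg/lb ÷ 0.3048 m/ft = 0.117714 kg/m
0.117714 kg/m ÷ 6.47989×10⁻⁵ kg/grain × 1000 m/km = 1.8166×10⁶ grain/km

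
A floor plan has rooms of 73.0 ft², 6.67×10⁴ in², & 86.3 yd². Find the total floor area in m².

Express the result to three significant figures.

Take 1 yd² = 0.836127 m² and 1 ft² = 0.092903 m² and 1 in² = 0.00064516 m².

122 m²

73.0 ft² × 0.092903 = 6.78192 m²
6.67×10⁴ in² × 0.00064516 = 43.0322 m²
86.3 yd² × 0.836127 = 72.1578 m²
Sum: 6.78192 + 43.0322 + 72.1578 = 121.972 m²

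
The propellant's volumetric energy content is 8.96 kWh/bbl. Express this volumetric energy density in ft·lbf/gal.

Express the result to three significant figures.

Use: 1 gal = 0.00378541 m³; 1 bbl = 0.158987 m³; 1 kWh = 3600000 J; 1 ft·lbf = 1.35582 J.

8.96 kWh/bbl × 3600000 J/kWh ÷ 0.158987 m³/bbl = 2.02885×10⁸ J/m³
2.02885×10⁸ J/m³ ÷ 1.35582 J/ft·lbf × 0.00378541 m³/gal = 566449 ft·lbf/gal

5.66×10⁵ ft·lbf/gal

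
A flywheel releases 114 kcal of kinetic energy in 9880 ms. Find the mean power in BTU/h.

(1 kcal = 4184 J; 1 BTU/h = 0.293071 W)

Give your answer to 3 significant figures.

1.65×10⁵ BTU/h

114 kcal × 4184 = 476976 J
9880 ms × 0.001 = 9.88 s
P = E / t = 476976 J / 9.88 s = 48276.9 W
48276.9 W ÷ (0.293071 W/BTU/h) = 164728 BTU/h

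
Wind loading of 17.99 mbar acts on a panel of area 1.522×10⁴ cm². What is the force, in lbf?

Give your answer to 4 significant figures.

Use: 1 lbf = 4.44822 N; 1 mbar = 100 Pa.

615.5 lbf

17.99 mbar × 100 = 1799 Pa
1.522×10⁴ cm² × 0.0001 = 1.522 m²
F = P × A = 1799 Pa × 1.522 m² = 2738.08 N
2738.08 N ÷ (4.44822 N/lbf) = 615.545 lbf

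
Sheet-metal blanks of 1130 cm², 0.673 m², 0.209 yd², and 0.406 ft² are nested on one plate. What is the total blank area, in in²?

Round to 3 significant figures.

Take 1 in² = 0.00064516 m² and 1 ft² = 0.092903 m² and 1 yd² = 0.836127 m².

1130 cm² × 0.0001 = 0.113 m²
0.673 m² (already m²)
0.209 yd² × 0.836127 = 0.174751 m²
0.406 ft² × 0.092903 = 0.0377186 m²
Sum: 0.113 + 0.673 + 0.174751 + 0.0377186 = 0.99847 m²
In in²: 0.99847 / 0.00064516 = 1547.63 in²

1550 in²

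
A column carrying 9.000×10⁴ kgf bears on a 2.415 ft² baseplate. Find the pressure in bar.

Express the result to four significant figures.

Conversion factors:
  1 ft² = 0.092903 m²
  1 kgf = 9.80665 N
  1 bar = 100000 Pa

39.34 bar

9.000×10⁴ kgf × 9.80665 = 882598 N
2.415 ft² × 0.092903 = 0.224361 m²
P = F / A = 882598 N / 0.224361 m² = 3.93383×10⁶ Pa
3.93383×10⁶ Pa ÷ (100000 Pa/bar) = 39.3383 bar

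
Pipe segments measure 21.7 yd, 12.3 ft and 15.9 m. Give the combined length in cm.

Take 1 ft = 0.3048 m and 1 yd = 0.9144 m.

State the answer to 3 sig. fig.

3950 cm

21.7 yd × 0.9144 = 19.8425 m
12.3 ft × 0.3048 = 3.74904 m
15.9 m (already m)
Total: 19.8425 + 3.74904 + 15.9 = 39.4915 m
In cm: 39.4915 / 0.01 = 3949.15 cm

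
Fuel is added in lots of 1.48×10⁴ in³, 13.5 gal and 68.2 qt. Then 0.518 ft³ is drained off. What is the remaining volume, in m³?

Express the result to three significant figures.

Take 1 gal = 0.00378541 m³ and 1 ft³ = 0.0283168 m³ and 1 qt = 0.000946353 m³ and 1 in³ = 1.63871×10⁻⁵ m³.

1.48×10⁴ in³ × 1.63871×10⁻⁵ = 0.242529 m³
13.5 gal × 0.00378541 = 0.051103 m³
68.2 qt × 0.000946353 = 0.0645413 m³
0.518 ft³ × 0.0283168 = 0.0146681 m³
Sum: 0.242529 + 0.051103 + 0.0645413 − 0.0146681 = 0.343505 m³

0.344 m³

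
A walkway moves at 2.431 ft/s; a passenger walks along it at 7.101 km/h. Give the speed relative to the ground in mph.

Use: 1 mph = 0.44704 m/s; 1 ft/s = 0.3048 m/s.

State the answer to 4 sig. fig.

2.431 ft/s × 0.3048 → 0.740969 m/s
7.101 km/h × (1/3.6) → 1.9725 m/s
Sum: 0.740969 + 1.9725 = 2.71347 m/s
In mph: 2.71347 / 0.44704 = 6.06986 mph

6.070 mph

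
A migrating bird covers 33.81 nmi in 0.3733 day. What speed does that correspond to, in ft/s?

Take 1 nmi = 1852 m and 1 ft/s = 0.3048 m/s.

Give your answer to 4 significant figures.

6.369 ft/s

33.81 nmi × 1852 → 62616.1 m
0.3733 day × 86400 → 32253.1 s
v = d / t = 62616.1 m / 32253.1 s = 1.9414 m/s
1.9414 m/s ÷ (0.3048 m/s/ft/s) = 6.36942 ft/s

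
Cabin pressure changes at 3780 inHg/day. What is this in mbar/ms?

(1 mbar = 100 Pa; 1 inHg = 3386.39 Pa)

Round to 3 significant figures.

3780 inHg/day × 3386.39 Pa/inHg ÷ 86400 s/day = 148.155 Pa/s
148.155 Pa/s ÷ 100 Pa/mbar × 0.001 s/ms = 0.00148155 mbar/ms

0.00148 mbar/ms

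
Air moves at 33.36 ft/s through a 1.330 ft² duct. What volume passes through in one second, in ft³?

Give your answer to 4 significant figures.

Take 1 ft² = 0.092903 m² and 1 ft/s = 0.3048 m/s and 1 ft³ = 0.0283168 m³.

33.36 ft/s × 0.3048 = 10.1681 m/s
1.330 ft² × 0.092903 = 0.123561 m²
V = v × A × t = 10.1681 m/s × 0.123561 m² × 1 s = 1.25638 m³
1.25638 m³ ÷ (0.0283168 m³/ft³) = 44.3687 ft³

44.37 ft³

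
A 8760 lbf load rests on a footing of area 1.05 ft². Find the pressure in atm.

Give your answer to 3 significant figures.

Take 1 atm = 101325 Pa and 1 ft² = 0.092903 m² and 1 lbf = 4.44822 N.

8760 lbf × 4.44822 → 38966.4 N
1.05 ft² × 0.092903 → 0.0975482 m²
P = F / A = 38966.4 N / 0.0975482 m² = 399458 Pa
399458 Pa ÷ (101325 Pa/atm) = 3.94234 atm

3.94 atm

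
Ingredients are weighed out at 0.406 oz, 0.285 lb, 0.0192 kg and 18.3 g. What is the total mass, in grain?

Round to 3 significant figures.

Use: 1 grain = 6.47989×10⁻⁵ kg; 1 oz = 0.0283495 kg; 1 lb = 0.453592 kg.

0.406 oz × 0.0283495 = 0.0115099 kg
0.285 lb × 0.453592 = 0.129274 kg
0.0192 kg (already kg)
18.3 g × 0.001 = 0.0183 kg
Combined: 0.0115099 + 0.129274 + 0.0192 + 0.0183 = 0.178284 kg
In grain: 0.178284 / 6.47989×10⁻⁵ = 2751.34 grain

2750 grain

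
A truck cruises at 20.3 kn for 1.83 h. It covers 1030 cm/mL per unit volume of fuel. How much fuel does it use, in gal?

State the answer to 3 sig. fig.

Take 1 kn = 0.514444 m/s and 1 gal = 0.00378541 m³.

20.3 kn → 10.4432 m/s
1.83 h → 6588 s
d = v × t = 10.4432 × 6588 = 68799.8 m
1030 cm/mL → 1.03×10⁷ m/m³
V = d / (distance per unit fuel) = 68799.8 / 1.03×10⁷ = 0.00667959 m³
In gal: 0.00667959 / 0.00378541 = 1.76456 gal

1.76 gal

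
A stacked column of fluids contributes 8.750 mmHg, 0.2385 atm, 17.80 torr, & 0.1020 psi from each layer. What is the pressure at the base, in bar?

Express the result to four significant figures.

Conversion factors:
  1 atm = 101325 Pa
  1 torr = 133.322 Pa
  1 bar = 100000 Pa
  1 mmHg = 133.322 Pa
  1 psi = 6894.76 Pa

8.750 mmHg × 133.322 = 1166.57 Pa
0.2385 atm × 101325 = 24166 Pa
17.80 torr × 133.322 = 2373.13 Pa
0.1020 psi × 6894.76 = 703.266 Pa
Total: 1166.57 + 24166 + 2373.13 + 703.266 = 28409 Pa
In bar: 28409 / 100000 = 0.28409 bar

0.2841 bar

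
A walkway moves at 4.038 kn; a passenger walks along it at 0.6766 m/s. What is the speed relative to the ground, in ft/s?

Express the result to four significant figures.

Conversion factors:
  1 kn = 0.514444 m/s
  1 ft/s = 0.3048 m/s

9.035 ft/s

4.038 kn × 0.514444 = 2.07732 m/s
0.6766 m/s (already m/s)
Total: 2.07732 + 0.6766 = 2.75392 m/s
In ft/s: 2.75392 / 0.3048 = 9.03517 ft/s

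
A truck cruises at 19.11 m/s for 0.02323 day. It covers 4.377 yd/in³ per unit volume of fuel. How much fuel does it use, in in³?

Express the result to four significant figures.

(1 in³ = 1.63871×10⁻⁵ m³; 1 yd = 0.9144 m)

0.02323 day → 2007.07 s
d = v × t = 19.11 × 2007.07 = 38355.1 m
4.377 yd/in³ → 244237 m/m³
V = d / (distance per unit fuel) = 38355.1 / 244237 = 0.15704 m³
In in³: 0.15704 / 1.63871×10⁻⁵ = 9583.15 in³

9583 in³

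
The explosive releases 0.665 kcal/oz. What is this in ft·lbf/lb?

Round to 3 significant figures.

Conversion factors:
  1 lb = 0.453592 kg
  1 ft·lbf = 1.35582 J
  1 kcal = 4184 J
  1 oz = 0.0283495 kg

3.28×10⁴ ft·lbf/lb

0.665 kcal/oz × 4184 J/kcal ÷ 0.0283495 kg/oz = 98144.9 J/kg
98144.9 J/kg ÷ 1.35582 J/ft·lbf × 0.453592 kg/lb = 32834.6 ft·lbf/lb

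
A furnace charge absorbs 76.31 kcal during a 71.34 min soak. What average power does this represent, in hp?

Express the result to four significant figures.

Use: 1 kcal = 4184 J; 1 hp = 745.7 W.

76.31 kcal × 4184 = 319281 J
71.34 min × 60 = 4280.4 s
P = E / t = 319281 J / 4280.4 s = 74.5914 W
74.5914 W ÷ (745.7 W/hp) = 0.100029 hp

0.1000 hp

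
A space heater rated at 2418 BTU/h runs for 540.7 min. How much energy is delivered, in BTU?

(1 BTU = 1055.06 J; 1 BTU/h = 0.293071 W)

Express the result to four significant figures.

2.179×10⁴ BTU

2418 BTU/h × 0.293071 → 708.646 W
540.7 min × 60 → 32442 s
E = P × t = 708.646 W × 32442 s = 2.29899×10⁷ J
2.29899×10⁷ J ÷ (1055.06 J/BTU) = 21790.1 BTU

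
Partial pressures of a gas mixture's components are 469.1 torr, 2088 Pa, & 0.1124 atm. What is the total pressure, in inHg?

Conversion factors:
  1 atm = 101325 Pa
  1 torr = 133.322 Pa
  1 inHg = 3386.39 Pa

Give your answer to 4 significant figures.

469.1 torr × 133.322 = 62541.4 Pa
2088 Pa (already Pa)
0.1124 atm × 101325 = 11388.9 Pa
Total: 62541.4 + 2088 + 11388.9 = 76018.3 Pa
In inHg: 76018.3 / 3386.39 = 22.4482 inHg

22.45 inHg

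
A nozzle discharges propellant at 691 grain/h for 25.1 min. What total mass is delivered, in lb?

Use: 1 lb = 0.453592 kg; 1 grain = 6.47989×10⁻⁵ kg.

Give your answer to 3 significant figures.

691 grain/h → 1.24378×10⁻⁵ kg/s
25.1 min → 1506 s
m = ṁ × t = 1.24378×10⁻⁵ × 1506 = 0.0187313 kg
In lb: 0.0187313 / 0.453592 = 0.0412955 lb

0.0413 lb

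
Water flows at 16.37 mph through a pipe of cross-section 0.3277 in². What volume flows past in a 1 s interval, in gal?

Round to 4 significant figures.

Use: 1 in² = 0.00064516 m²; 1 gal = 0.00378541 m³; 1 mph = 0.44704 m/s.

0.4087 gal

16.37 mph × 0.44704 → 7.31804 m/s
0.3277 in² × 0.00064516 → 2.11419×10⁻⁴ m²
V = v × A × t = 7.31804 m/s × 2.11419×10⁻⁴ m² × 1 s = 0.00154717 m³
0.00154717 m³ ÷ (0.00378541 m³/gal) = 0.408719 gal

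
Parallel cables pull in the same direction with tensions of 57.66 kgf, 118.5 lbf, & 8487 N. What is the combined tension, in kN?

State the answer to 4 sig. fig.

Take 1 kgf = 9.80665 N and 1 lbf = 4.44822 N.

57.66 kgf × 9.80665 → 565.451 N
118.5 lbf × 4.44822 → 527.114 N
8487 N (already N)
Sum: 565.451 + 527.114 + 8487 = 9579.56 N
In kN: 9579.56 / 1000 = 9.57956 kN

9.580 kN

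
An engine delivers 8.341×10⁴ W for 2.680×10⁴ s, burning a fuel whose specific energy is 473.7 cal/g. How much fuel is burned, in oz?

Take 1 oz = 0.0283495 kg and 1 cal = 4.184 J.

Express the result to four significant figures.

E = P × t = 83410 × 26800 = 2.23539×10⁹ J
473.7 cal/g → 1.98196×10⁶ J/kg
m = E / e_s = 2.23539×10⁹ / 1.98196×10⁶ = 1127.87 kg
In oz: 1127.87 / 0.0283495 = 39784.5 oz

3.978×10⁴ oz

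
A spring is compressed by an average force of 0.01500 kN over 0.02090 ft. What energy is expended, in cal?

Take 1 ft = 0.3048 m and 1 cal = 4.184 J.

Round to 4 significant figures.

0.01500 kN × 1000 → 15 N
0.02090 ft × 0.3048 → 0.00637032 m
W = F × d = 15 N × 0.00637032 m = 0.0955548 J
0.0955548 J ÷ (4.184 J/cal) = 0.0228381 cal

0.02284 cal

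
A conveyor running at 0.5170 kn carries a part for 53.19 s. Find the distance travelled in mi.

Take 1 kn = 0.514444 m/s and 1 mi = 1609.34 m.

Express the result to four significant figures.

0.5170 kn × 0.514444 → 0.265968 m/s
d = v × t = 0.265968 m/s × 53.19 s = 14.1468 m
14.1468 m ÷ (1609.34 m/mi) = 0.00879044 mi

0.008790 mi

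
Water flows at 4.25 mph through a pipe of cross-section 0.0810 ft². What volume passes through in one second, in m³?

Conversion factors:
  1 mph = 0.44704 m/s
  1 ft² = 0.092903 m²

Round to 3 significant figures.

0.0143 m³

4.25 mph × 0.44704 = 1.89992 m/s
0.0810 ft² × 0.092903 = 0.00752514 m²
V = v × A × t = 1.89992 m/s × 0.00752514 m² × 1 s = 0.0142972 m³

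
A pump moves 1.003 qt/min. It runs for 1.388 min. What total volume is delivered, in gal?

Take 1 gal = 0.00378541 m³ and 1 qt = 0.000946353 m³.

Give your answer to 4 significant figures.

1.003 qt/min → 1.58199×10⁻⁵ m³/s
1.388 min → 83.28 s
V = Q × t = 1.58199×10⁻⁵ × 83.28 = 0.00131748 m³
In gal: 0.00131748 / 0.00378541 = 0.348042 gal

0.3480 gal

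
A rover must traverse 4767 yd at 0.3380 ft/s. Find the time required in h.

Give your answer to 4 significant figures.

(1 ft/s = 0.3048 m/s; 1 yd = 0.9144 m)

4767 yd × 0.9144 = 4358.94 m
0.3380 ft/s × 0.3048 = 0.103022 m/s
t = d / v = 4358.94 m / 0.103022 m/s = 42310.8 s
42310.8 s ÷ (3600 s/h) = 11.753 h

11.75 h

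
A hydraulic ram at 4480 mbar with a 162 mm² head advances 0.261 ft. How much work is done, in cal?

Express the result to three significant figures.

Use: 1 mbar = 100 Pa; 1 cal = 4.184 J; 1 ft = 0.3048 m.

1.38 cal

4480 mbar → 448000 Pa
162 mm² → 1.62×10⁻⁴ m²
F = P × A = 448000 × 1.62×10⁻⁴ = 72.576 N
0.261 ft → 0.0795528 m
W = F × d = 72.576 × 0.0795528 = 5.77362 J
In cal: 5.77362 / 4.184 = 1.37993 cal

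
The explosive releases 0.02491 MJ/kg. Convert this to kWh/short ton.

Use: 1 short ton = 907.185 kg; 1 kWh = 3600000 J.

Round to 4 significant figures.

0.02491 MJ/kg × 1000000 J/MJ = 24910 J/kg
24910 J/kg ÷ 3600000 J/kWh × 907.185 kg/short ton = 6.27722 kWh/short ton

6.277 kWh/short ton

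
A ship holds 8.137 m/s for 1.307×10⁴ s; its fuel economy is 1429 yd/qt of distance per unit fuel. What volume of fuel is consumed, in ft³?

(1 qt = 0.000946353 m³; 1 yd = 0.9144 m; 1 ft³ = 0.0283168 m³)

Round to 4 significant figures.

2.720 ft³

d = v × t = 8.137 × 13070 = 106351 m
1429 yd/qt → 1.38075×10⁶ m/m³
V = d / (distance per unit fuel) = 106351 / 1.38075×10⁶ = 0.0770241 m³
In ft³: 0.0770241 / 0.0283168 = 2.72008 ft³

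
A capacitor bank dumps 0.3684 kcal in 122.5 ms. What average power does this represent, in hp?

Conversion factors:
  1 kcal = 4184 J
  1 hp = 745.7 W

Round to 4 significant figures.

0.3684 kcal × 4184 = 1541.39 J
122.5 ms × 0.001 = 0.1225 s
P = E / t = 1541.39 J / 0.1225 s = 12582.8 W
12582.8 W ÷ (745.7 W/hp) = 16.8738 hp

16.87 hp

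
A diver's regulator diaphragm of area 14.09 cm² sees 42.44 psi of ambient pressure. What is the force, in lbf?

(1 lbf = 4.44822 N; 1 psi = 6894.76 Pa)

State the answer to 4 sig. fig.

92.69 lbf

42.44 psi × 6894.76 → 292614 Pa
14.09 cm² × 0.0001 → 0.001409 m²
F = P × A = 292614 Pa × 0.001409 m² = 412.293 N
412.293 N ÷ (4.44822 N/lbf) = 92.6872 lbf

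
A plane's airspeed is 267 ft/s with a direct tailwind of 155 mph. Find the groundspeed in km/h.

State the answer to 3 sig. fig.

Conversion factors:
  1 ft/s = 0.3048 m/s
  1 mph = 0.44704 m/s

542 km/h

267 ft/s × 0.3048 → 81.3816 m/s
155 mph × 0.44704 → 69.2912 m/s
Sum: 81.3816 + 69.2912 = 150.673 m/s
In km/h: 150.673 / (1/3.6) = 542.423 km/h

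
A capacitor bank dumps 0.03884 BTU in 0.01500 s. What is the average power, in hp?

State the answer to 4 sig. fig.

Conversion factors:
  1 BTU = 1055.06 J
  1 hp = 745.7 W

3.664 hp

0.03884 BTU × 1055.06 = 40.9785 J
P = E / t = 40.9785 J / 0.015 s = 2731.9 W
2731.9 W ÷ (745.7 W/hp) = 3.66354 hp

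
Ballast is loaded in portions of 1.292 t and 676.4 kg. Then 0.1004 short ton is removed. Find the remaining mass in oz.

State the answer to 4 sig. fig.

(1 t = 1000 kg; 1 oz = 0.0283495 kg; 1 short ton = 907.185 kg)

6.622×10⁴ oz

1.292 t × 1000 = 1292 kg
676.4 kg (already kg)
0.1004 short ton × 907.185 = 91.0814 kg
Sum: 1292 + 676.4 − 91.0814 = 1877.32 kg
In oz: 1877.32 / 0.0283495 = 66220.6 oz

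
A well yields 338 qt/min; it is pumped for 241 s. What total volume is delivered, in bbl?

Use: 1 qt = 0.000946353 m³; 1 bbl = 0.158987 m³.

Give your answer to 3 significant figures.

8.08 bbl

338 qt/min → 0.00533112 m³/s
V = Q × t = 0.00533112 × 241 = 1.2848 m³
In bbl: 1.2848 / 0.158987 = 8.08116 bbl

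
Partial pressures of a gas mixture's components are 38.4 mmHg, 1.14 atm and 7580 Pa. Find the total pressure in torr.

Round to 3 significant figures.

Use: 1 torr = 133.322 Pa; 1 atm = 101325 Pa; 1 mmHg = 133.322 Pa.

962 torr

38.4 mmHg × 133.322 = 5119.56 Pa
1.14 atm × 101325 = 115510 Pa
7580 Pa (already Pa)
Total: 5119.56 + 115510 + 7580 = 128210 Pa
In torr: 128210 / 133.322 = 961.657 torr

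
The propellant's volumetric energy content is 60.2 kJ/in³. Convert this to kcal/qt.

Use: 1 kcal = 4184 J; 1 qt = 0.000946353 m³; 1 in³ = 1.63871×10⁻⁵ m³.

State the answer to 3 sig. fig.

831 kcal/qt

60.2 kJ/in³ × 1000 J/kJ ÷ 1.63871×10⁻⁵ m³/in³ = 3.67362×10⁹ J/m³
3.67362×10⁹ J/m³ ÷ 4184 J/kcal × 0.000946353 m³/qt = 830.913 kcal/qt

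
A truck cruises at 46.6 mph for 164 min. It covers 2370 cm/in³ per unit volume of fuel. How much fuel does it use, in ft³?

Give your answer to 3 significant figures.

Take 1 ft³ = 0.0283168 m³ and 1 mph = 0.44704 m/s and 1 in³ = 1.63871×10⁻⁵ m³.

5.01 ft³

46.6 mph → 20.8321 m/s
164 min → 9840 s
d = v × t = 20.8321 × 9840 = 204988 m
2370 cm/in³ → 1.44626×10⁶ m/m³
V = d / (distance per unit fuel) = 204988 / 1.44626×10⁶ = 0.141737 m³
In ft³: 0.141737 / 0.0283168 = 5.0054 ft³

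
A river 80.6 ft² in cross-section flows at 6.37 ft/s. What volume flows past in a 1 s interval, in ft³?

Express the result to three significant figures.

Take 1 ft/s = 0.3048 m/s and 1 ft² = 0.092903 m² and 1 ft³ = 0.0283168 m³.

6.37 ft/s × 0.3048 → 1.94158 m/s
80.6 ft² × 0.092903 → 7.48798 m²
V = v × A × t = 1.94158 m/s × 7.48798 m² × 1 s = 14.5385 m³
14.5385 m³ ÷ (0.0283168 m³/ft³) = 513.423 ft³

513 ft³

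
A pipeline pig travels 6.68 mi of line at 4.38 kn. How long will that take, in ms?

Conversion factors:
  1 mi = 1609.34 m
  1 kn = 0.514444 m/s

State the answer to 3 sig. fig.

4.77×10⁶ ms

6.68 mi × 1609.34 → 10750.4 m
4.38 kn × 0.514444 → 2.25326 m/s
t = d / v = 10750.4 m / 2.25326 m/s = 4771.04 s
4771.04 s ÷ (0.001 s/ms) = 4.77104×10⁶ ms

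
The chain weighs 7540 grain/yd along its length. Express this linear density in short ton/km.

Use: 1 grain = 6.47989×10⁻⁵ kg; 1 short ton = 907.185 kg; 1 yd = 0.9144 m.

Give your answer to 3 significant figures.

0.589 short ton/km

7540 grain/yd × 6.47989×10⁻⁵ kg/grain ÷ 0.9144 m/yd = 0.534322 kg/m
0.534322 kg/m ÷ 907.185 kg/short ton × 1000 m/km = 0.588989 short ton/km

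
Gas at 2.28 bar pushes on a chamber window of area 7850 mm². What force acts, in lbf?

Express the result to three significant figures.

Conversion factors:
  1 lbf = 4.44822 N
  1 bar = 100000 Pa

402 lbf

2.28 bar × 100000 → 228000 Pa
7850 mm² × 10⁻⁶ → 0.00785 m²
F = P × A = 228000 Pa × 0.00785 m² = 1789.8 N
1789.8 N ÷ (4.44822 N/lbf) = 402.363 lbf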